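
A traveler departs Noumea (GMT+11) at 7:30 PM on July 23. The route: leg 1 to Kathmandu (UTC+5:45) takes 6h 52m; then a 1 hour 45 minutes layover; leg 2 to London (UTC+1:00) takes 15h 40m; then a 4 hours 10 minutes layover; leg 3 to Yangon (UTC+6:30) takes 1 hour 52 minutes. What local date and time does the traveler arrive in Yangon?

9:19 PM on July 24

Convert departure to UTC: 7:30 PM − 11:00 = 8:30 AM UTC on Jul 23.
Add 6 hours and 52 minutes leg 1 → 3:22 PM UTC.
Add 1 hour and 45 minutes layover in Kathmandu → 5:07 PM UTC.
Add 15 hours and 40 minutes leg 2 → 8:47 AM UTC (Jul 24).
Add 4 hours 10 minutes layover in London → 12:57 PM UTC.
Add 1 hour and 52 minutes leg 3 → 2:49 PM UTC.
Yangon is UTC+6:30, so local arrival = 2:49 PM + 6:30 = 9:19 PM on Jul 24.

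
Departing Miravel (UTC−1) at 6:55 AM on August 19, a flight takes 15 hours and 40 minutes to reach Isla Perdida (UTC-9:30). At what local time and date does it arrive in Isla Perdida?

Convert departure to UTC: 6:55 AM + 1:00 = 7:55 AM UTC on Aug 19.
Add 15 hours 40 minutes travel time → 11:35 PM UTC.
Isla Perdida is UTC−9:30, so local arrival = 11:35 PM − 9:30 = 2:05 PM on Aug 19.

2:05 PM on August 19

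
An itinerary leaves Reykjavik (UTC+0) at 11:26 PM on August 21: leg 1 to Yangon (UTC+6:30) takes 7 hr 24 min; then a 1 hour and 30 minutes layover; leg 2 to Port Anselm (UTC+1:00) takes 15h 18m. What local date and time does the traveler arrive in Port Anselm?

12:38 AM on August 23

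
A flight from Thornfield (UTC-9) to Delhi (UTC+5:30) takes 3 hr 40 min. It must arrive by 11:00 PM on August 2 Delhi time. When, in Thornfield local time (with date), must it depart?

Target arrival in UTC: 11:00 PM − 5:30 = 5:30 PM on Aug 2.
Subtract 3 hours 40 minutes → departure 1:50 PM UTC on Aug 2.
Thornfield is UTC−9:00: 1:50 PM − 9:00 = 4:50 AM on Aug 2.

4:50 AM on August 2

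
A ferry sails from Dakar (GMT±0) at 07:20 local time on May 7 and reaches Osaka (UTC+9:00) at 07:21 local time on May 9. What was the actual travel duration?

39 hours 1 minute

Departure is already UTC: 07:20 on May 7.
Arrival in UTC: 07:21 − 9:00 = 22:21 on May 8.
Elapsed = 22:21 − 07:20 (+1 day) = 39 hours 1 minute.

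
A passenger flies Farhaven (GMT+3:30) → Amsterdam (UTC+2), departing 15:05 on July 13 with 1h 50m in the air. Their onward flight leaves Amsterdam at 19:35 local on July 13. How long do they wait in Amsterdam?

Convert departure to UTC: 15:05 − 3:30 = 11:35 UTC on Jul 13.
Add 1 hour and 50 minutes flight time → 13:25 UTC.
Amsterdam is UTC+2:00, so local arrival = 13:25 + 2:00 = 15:25 on Jul 13.
Layover = 19:35 − 15:25 = 4 hours 10 minutes.

4 hours 10 minutes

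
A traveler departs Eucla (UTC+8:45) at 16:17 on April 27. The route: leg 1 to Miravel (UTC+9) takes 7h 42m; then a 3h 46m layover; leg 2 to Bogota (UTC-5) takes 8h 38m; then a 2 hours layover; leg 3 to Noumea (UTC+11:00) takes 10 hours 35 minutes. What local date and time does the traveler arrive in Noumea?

Convert departure to UTC: 16:17 − 8:45 = 07:32 UTC on Apr 27.
Add 7 hours 42 minutes leg 1 → 15:14 UTC.
Add 3 hours 46 minutes layover in Miravel → 19:00 UTC.
Add 8 hours and 38 minutes leg 2 → 03:38 UTC (Apr 28).
Add 2 hours layover in Bogota → 05:38 UTC.
Add 10 hours and 35 minutes leg 3 → 16:13 UTC.
Noumea is UTC+11:00, so local arrival = 16:13 + 11:00 = 03:13 on Apr 29.

03:13 on April 29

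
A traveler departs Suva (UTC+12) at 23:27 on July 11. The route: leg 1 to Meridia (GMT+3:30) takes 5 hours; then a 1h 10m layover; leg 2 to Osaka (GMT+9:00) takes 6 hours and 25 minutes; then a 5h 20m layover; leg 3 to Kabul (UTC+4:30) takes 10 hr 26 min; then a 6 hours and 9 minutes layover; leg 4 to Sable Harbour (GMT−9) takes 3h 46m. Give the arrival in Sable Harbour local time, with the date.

16:43 on Jul 12

Convert departure to UTC: 23:27 − 12:00 = 11:27 UTC on Jul 11.
Add 5 hours leg 1 → 16:27 UTC.
Add 1 hour 10 minutes layover in Meridia → 17:37 UTC.
Add 6 hours 25 minutes leg 2 → 00:02 UTC (Jul 12).
Add 5 hours 20 minutes layover in Osaka → 05:22 UTC.
Add 10 hours 26 minutes leg 3 → 15:48 UTC.
Add 6 hours 9 minutes layover in Kabul → 21:57 UTC.
Add 3 hours and 46 minutes leg 4 → 01:43 UTC (Jul 13).
Sable Harbour is UTC−9:00, so local arrival = 01:43 − 9:00 = 16:43 on Jul 12.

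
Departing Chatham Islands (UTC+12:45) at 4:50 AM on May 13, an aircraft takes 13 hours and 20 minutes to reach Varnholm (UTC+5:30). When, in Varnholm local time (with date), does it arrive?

10:55 AM on May 13

Convert departure to UTC: 4:50 AM − 12:45 = 4:05 PM UTC on May 12.
Add 13 hours and 20 minutes travel time → 5:25 AM UTC (May 13).
Varnholm is UTC+5:30, so local arrival = 5:25 AM + 5:30 = 10:55 AM on May 13.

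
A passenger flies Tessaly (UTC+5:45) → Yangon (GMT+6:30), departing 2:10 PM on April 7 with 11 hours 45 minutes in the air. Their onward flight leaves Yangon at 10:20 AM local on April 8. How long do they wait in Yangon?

7 hours 40 minutes

Convert departure to UTC: 2:10 PM − 5:45 = 8:25 AM UTC on Apr 7.
Add 11 hours 45 minutes flight time → 8:10 PM UTC.
Yangon is UTC+6:30, so local arrival = 8:10 PM + 6:30 = 2:40 AM on Apr 8.
Layover = 10:20 AM − 2:40 AM = 7 hours 40 minutes.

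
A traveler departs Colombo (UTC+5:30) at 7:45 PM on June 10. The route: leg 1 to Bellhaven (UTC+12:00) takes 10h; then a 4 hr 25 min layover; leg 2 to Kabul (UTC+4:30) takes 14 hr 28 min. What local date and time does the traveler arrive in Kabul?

Convert departure to UTC: 7:45 PM − 5:30 = 2:15 PM UTC on Jun 10.
Add 10 hours leg 1 → 12:15 AM UTC (Jun 11).
Add 4 hours 25 minutes layover in Bellhaven → 4:40 AM UTC.
Add 14 hours 28 minutes leg 2 → 7:08 PM UTC.
Kabul is UTC+4:30, so local arrival = 7:08 PM + 4:30 = 11:38 PM on Jun 11.

11:38 PM on June 11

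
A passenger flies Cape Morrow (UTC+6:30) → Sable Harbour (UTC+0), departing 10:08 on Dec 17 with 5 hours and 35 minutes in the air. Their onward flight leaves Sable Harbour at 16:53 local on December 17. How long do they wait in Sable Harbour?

Convert departure to UTC: 10:08 − 6:30 = 03:38 UTC on Dec 17.
Add 5 hours and 35 minutes flight time → 09:13 UTC.
Sable Harbour is UTC+0, so local arrival is the same: 09:13 on Dec 17.
Layover = 16:53 − 09:13 = 7 hours 40 minutes.

7 hours 40 minutes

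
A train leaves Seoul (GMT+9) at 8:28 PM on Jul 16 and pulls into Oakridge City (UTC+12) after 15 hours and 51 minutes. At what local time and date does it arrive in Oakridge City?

3:19 PM on Jul 17

Oakridge City is 3:00 ahead of Seoul.
After 15 hours and 51 minutes it is 12:19 PM (Jul 17) in Seoul.
Shift by the zone difference: 12:19 PM + 3:00 = 3:19 PM on Jul 17 in Oakridge City.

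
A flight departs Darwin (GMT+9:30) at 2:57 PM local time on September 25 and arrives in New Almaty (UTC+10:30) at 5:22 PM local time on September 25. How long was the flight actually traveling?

Departure in UTC: 2:57 PM − 9:30 = 5:27 AM on Sep 25.
Arrival in UTC: 5:22 PM − 10:30 = 6:52 AM on Sep 25.
Elapsed = 6:52 AM − 5:27 AM = 1 hour 25 minutes.

1 hour 25 minutes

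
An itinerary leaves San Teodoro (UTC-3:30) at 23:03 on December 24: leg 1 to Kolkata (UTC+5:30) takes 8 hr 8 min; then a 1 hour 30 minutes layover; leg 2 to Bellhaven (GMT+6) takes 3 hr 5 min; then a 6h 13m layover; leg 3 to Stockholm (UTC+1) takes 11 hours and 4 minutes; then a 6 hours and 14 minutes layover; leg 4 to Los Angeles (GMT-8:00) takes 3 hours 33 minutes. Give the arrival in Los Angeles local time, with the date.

10:20 on December 26

Convert departure to UTC: 23:03 + 3:30 = 02:33 UTC on Dec 25.
Add 8 hours and 8 minutes leg 1 → 10:41 UTC.
Add 1 hour and 30 minutes layover in Kolkata → 12:11 UTC.
Add 3 hours and 5 minutes leg 2 → 15:16 UTC.
Add 6 hours 13 minutes layover in Bellhaven → 21:29 UTC.
Add 11 hours and 4 minutes leg 3 → 08:33 UTC (Dec 26).
Add 6 hours and 14 minutes layover in Stockholm → 14:47 UTC.
Add 3 hours and 33 minutes leg 4 → 18:20 UTC.
Los Angeles is UTC−8:00, so local arrival = 18:20 − 8:00 = 10:20 on Dec 26.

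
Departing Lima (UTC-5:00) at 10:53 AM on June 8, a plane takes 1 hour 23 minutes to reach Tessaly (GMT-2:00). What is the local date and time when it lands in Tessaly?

3:16 PM on June 8

Tessaly is 3:00 ahead of Lima.
After 1 hour 23 minutes it is 12:16 PM in Lima.
Shift by the zone difference: 12:16 PM + 3:00 = 3:16 PM on Jun 8 in Tessaly.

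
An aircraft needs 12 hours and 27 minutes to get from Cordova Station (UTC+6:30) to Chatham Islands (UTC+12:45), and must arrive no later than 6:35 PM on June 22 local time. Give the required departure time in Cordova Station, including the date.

11:53 PM on June 21

Target arrival in UTC: 6:35 PM − 12:45 = 5:50 AM on Jun 22.
Subtract 12 hours and 27 minutes → departure 5:23 PM UTC on Jun 21.
Cordova Station is UTC+6:30: 5:23 PM + 6:30 = 11:53 PM on Jun 21.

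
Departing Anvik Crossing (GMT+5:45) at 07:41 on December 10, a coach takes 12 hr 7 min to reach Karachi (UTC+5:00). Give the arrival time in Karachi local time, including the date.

19:03 on December 10

Convert departure to UTC: 07:41 − 5:45 = 01:56 UTC on Dec 10.
Add 12 hours and 7 minutes travel time → 14:03 UTC.
Karachi is UTC+5:00, so local arrival = 14:03 + 5:00 = 19:03 on Dec 10.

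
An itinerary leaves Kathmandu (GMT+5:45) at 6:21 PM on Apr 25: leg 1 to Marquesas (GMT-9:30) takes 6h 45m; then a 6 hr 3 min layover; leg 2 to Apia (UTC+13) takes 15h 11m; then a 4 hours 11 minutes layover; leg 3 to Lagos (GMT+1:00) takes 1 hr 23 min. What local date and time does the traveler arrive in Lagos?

11:09 PM on April 26

Convert departure to UTC: 6:21 PM − 5:45 = 12:36 PM UTC on Apr 25.
Add 6 hours 45 minutes leg 1 → 7:21 PM UTC.
Add 6 hours 3 minutes layover in Marquesas → 1:24 AM UTC (Apr 26).
Add 15 hours and 11 minutes leg 2 → 4:35 PM UTC.
Add 4 hours 11 minutes layover in Apia → 8:46 PM UTC.
Add 1 hour and 23 minutes leg 3 → 10:09 PM UTC.
Lagos is UTC+1:00, so local arrival = 10:09 PM + 1:00 = 11:09 PM on Apr 26.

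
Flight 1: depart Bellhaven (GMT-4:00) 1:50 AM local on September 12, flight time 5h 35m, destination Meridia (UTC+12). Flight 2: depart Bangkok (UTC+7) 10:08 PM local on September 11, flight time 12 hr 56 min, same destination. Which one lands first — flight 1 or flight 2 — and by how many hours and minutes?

Flight 1 in UTC: 1:50 AM + 4:00 = 5:50 AM on Sep 12.
+5 hours and 35 minutes → arrive 11:25 AM UTC on Sep 12.
Flight 2 in UTC: 10:08 PM − 7:00 = 3:08 PM on Sep 11.
+12 hours 56 minutes → arrive 4:04 AM UTC on Sep 12.
Flight 2 lands earlier by 7 hours 21 minutes.

the second, by 7 hours 21 minutes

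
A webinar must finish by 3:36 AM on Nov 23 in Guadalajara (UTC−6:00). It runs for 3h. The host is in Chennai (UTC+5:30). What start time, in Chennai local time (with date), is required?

12:06 PM on November 23

Target end time in UTC: 3:36 AM + 6:00 = 9:36 AM on Nov 23.
Subtract 3 hours → start 6:36 AM UTC on Nov 23.
Chennai is UTC+5:30: 6:36 AM + 5:30 = 12:06 PM on Nov 23.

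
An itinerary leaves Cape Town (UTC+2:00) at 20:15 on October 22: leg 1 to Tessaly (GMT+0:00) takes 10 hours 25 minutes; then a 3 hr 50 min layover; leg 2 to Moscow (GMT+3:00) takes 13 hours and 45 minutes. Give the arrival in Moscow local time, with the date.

01:15 on October 24

Convert departure to UTC: 20:15 − 2:00 = 18:15 UTC on Oct 22.
Add 10 hours and 25 minutes leg 1 → 04:40 UTC (Oct 23).
Add 3 hours 50 minutes layover in Tessaly → 08:30 UTC.
Add 13 hours 45 minutes leg 2 → 22:15 UTC.
Moscow is UTC+3:00, so local arrival = 22:15 + 3:00 = 01:15 on Oct 24.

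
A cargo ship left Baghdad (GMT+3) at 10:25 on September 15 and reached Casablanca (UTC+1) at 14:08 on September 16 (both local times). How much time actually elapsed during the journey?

29 hours 43 minutes

Departure in UTC: 10:25 − 3:00 = 07:25 on Sep 15.
Arrival in UTC: 14:08 − 1:00 = 13:08 on Sep 16.
Elapsed = 13:08 − 07:25 (+1 day) = 29 hours 43 minutes.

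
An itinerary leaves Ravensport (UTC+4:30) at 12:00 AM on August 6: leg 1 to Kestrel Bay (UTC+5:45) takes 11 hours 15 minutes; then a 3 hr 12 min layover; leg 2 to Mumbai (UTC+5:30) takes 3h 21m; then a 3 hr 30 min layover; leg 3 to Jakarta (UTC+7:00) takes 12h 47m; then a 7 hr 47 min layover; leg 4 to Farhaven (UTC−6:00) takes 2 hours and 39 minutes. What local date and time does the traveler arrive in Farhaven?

10:01 AM on Aug 7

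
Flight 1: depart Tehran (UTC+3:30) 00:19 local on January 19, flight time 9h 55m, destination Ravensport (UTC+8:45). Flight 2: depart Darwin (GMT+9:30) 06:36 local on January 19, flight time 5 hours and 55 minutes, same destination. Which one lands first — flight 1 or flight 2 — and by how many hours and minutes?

the second, by 3 hours 43 minutes

Flight 1 in UTC: 00:19 − 3:30 = 20:49 on Jan 18.
+9 hours 55 minutes → arrive 06:44 UTC on Jan 19.
Flight 2 in UTC: 06:36 − 9:30 = 21:06 on Jan 18.
+5 hours 55 minutes → arrive 03:01 UTC on Jan 19.
Flight 2 lands earlier by 3 hours 43 minutes.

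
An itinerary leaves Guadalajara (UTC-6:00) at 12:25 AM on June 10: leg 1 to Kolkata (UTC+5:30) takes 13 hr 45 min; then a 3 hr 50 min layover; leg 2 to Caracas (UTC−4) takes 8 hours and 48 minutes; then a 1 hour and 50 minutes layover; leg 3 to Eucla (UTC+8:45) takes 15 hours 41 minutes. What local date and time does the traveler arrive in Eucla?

11:04 AM on June 12

Convert departure to UTC: 12:25 AM + 6:00 = 6:25 AM UTC on Jun 10.
Add 13 hours 45 minutes leg 1 → 8:10 PM UTC.
Add 3 hours and 50 minutes layover in Kolkata → 12:00 AM UTC (Jun 11).
Add 8 hours 48 minutes leg 2 → 8:48 AM UTC.
Add 1 hour and 50 minutes layover in Caracas → 10:38 AM UTC.
Add 15 hours and 41 minutes leg 3 → 2:19 AM UTC (Jun 12).
Eucla is UTC+8:45, so local arrival = 2:19 AM + 8:45 = 11:04 AM on Jun 12.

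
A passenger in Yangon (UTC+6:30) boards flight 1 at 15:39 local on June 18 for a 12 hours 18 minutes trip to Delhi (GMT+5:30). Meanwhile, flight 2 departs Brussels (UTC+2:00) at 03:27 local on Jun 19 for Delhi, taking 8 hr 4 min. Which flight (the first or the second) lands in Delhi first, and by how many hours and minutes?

Flight 1 in UTC: 15:39 − 6:30 = 09:09 on Jun 18.
+12 hours and 18 minutes → arrive 21:27 UTC on Jun 18.
Flight 2 in UTC: 03:27 − 2:00 = 01:27 on Jun 19.
+8 hours 4 minutes → arrive 09:31 UTC on Jun 19.
Flight 1 lands earlier by 12 hours 4 minutes.

the first, by 12 hours 4 minutes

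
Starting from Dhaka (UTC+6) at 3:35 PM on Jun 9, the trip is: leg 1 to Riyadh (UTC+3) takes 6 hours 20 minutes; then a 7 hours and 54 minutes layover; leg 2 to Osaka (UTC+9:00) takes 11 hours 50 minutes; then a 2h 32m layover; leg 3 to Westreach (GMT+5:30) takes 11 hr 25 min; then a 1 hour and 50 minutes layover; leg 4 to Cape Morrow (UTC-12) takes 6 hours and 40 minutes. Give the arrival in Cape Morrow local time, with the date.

10:06 PM on Jun 10

Convert departure to UTC: 3:35 PM − 6:00 = 9:35 AM UTC on Jun 9.
Add 6 hours and 20 minutes leg 1 → 3:55 PM UTC.
Add 7 hours and 54 minutes layover in Riyadh → 11:49 PM UTC.
Add 11 hours and 50 minutes leg 2 → 11:39 AM UTC (Jun 10).
Add 2 hours and 32 minutes layover in Osaka → 2:11 PM UTC.
Add 11 hours 25 minutes leg 3 → 1:36 AM UTC (Jun 11).
Add 1 hour 50 minutes layover in Westreach → 3:26 AM UTC.
Add 6 hours 40 minutes leg 4 → 10:06 AM UTC.
Cape Morrow is UTC−12:00, so local arrival = 10:06 AM − 12:00 = 10:06 PM on Jun 10.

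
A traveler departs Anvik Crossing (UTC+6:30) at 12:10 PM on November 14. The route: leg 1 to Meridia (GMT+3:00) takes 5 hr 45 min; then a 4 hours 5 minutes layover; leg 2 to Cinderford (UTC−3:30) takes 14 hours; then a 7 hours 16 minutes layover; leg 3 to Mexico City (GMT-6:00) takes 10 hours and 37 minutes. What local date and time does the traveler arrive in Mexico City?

5:23 PM on November 15

Convert departure to UTC: 12:10 PM − 6:30 = 5:40 AM UTC on Nov 14.
Add 5 hours and 45 minutes leg 1 → 11:25 AM UTC.
Add 4 hours and 5 minutes layover in Meridia → 3:30 PM UTC.
Add 14 hours leg 2 → 5:30 AM UTC (Nov 15).
Add 7 hours and 16 minutes layover in Cinderford → 12:46 PM UTC.
Add 10 hours 37 minutes leg 3 → 11:23 PM UTC.
Mexico City is UTC−6:00, so local arrival = 11:23 PM − 6:00 = 5:23 PM on Nov 15.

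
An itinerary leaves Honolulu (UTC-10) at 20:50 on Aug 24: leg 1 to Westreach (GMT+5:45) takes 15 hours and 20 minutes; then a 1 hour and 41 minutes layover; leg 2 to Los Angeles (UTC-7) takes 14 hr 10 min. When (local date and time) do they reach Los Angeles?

Convert departure to UTC: 20:50 + 10:00 = 06:50 UTC on Aug 25.
Add 15 hours and 20 minutes leg 1 → 22:10 UTC.
Add 1 hour 41 minutes layover in Westreach → 23:51 UTC.
Add 14 hours and 10 minutes leg 2 → 14:01 UTC (Aug 26).
Los Angeles is UTC−7:00, so local arrival = 14:01 − 7:00 = 07:01 on Aug 26.

07:01 on August 26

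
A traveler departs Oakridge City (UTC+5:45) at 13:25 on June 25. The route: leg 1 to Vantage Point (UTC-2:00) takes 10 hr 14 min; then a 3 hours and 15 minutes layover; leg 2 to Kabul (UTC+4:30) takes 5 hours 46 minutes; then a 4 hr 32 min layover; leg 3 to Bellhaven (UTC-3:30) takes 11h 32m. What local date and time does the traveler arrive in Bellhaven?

Convert departure to UTC: 13:25 − 5:45 = 07:40 UTC on Jun 25.
Add 10 hours and 14 minutes leg 1 → 17:54 UTC.
Add 3 hours and 15 minutes layover in Vantage Point → 21:09 UTC.
Add 5 hours 46 minutes leg 2 → 02:55 UTC (Jun 26).
Add 4 hours and 32 minutes layover in Kabul → 07:27 UTC.
Add 11 hours and 32 minutes leg 3 → 18:59 UTC.
Bellhaven is UTC−3:30, so local arrival = 18:59 − 3:30 = 15:29 on Jun 26.

15:29 on Jun 26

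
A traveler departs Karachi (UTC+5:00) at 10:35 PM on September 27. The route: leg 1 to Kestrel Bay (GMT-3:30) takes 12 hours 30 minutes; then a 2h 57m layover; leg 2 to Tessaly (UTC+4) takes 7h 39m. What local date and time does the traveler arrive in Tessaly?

8:41 PM on September 28

Convert departure to UTC: 10:35 PM − 5:00 = 5:35 PM UTC on Sep 27.
Add 12 hours and 30 minutes leg 1 → 6:05 AM UTC (Sep 28).
Add 2 hours 57 minutes layover in Kestrel Bay → 9:02 AM UTC.
Add 7 hours 39 minutes leg 2 → 4:41 PM UTC.
Tessaly is UTC+4:00, so local arrival = 4:41 PM + 4:00 = 8:41 PM on Sep 28.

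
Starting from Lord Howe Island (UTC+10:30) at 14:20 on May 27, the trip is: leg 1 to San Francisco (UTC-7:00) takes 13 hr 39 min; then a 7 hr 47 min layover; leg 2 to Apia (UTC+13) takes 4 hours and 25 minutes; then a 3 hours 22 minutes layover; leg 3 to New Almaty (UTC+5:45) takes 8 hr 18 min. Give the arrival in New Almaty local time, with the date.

23:06 on May 28

Convert departure to UTC: 14:20 − 10:30 = 03:50 UTC on May 27.
Add 13 hours and 39 minutes leg 1 → 17:29 UTC.
Add 7 hours 47 minutes layover in San Francisco → 01:16 UTC (May 28).
Add 4 hours and 25 minutes leg 2 → 05:41 UTC.
Add 3 hours 22 minutes layover in Apia → 09:03 UTC.
Add 8 hours 18 minutes leg 3 → 17:21 UTC.
New Almaty is UTC+5:45, so local arrival = 17:21 + 5:45 = 23:06 on May 28.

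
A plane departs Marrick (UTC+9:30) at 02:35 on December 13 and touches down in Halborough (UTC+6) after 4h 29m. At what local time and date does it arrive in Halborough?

03:34 on December 13

Halborough is 3:30 behind Marrick.
After 4 hours 29 minutes it is 07:04 in Marrick.
Shift by the zone difference: 07:04 − 3:30 = 03:34 on Dec 13 in Halborough.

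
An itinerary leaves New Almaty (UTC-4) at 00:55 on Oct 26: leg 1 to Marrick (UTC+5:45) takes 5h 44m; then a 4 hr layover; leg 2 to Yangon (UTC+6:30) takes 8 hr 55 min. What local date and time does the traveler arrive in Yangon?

06:04 on Oct 27

Convert departure to UTC: 00:55 + 4:00 = 04:55 UTC on Oct 26.
Add 5 hours and 44 minutes leg 1 → 10:39 UTC.
Add 4 hours layover in Marrick → 14:39 UTC.
Add 8 hours and 55 minutes leg 2 → 23:34 UTC.
Yangon is UTC+6:30, so local arrival = 23:34 + 6:30 = 06:04 on Oct 27.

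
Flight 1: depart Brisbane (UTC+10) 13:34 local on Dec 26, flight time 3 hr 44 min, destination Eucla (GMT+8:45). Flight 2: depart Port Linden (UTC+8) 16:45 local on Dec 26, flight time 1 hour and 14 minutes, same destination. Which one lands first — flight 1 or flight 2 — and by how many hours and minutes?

the first, by 2 hours 41 minutes

Flight 1 in UTC: 13:34 − 10:00 = 03:34 on Dec 26.
+3 hours 44 minutes → arrive 07:18 UTC on Dec 26.
Flight 2 in UTC: 16:45 − 8:00 = 08:45 on Dec 26.
+1 hour 14 minutes → arrive 09:59 UTC on Dec 26.
Flight 1 lands earlier by 2 hours 41 minutes.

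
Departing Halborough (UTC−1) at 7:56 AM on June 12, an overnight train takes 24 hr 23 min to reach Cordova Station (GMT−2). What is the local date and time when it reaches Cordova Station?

Convert departure to UTC: 7:56 AM + 1:00 = 8:56 AM UTC on Jun 12.
Add 24 hours 23 minutes travel time → 9:19 AM UTC (Jun 13).
Cordova Station is UTC−2:00, so local arrival = 9:19 AM − 2:00 = 7:19 AM on Jun 13.

7:19 AM on June 13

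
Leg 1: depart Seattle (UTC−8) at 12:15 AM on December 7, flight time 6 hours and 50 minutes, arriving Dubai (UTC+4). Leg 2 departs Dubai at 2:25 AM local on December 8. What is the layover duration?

7 hours 20 minutes

Convert departure to UTC: 12:15 AM + 8:00 = 8:15 AM UTC on Dec 7.
Add 6 hours 50 minutes flight time → 3:05 PM UTC.
Dubai is UTC+4:00, so local arrival = 3:05 PM + 4:00 = 7:05 PM on Dec 7.
Layover = 2:25 AM − 7:05 PM (+1 day) = 7 hours 20 minutes.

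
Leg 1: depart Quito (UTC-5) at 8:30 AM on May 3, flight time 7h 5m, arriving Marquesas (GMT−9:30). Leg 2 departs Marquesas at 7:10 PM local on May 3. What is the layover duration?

8 hours 5 minutes

Convert departure to UTC: 8:30 AM + 5:00 = 1:30 PM UTC on May 3.
Add 7 hours and 5 minutes flight time → 8:35 PM UTC.
Marquesas is UTC−9:30, so local arrival = 8:35 PM − 9:30 = 11:05 AM on May 3.
Layover = 7:10 PM − 11:05 AM = 8 hours 5 minutes.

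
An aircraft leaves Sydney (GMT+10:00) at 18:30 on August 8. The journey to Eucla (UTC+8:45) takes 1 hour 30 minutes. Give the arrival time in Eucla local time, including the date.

Eucla is 1:15 behind Sydney.
After 1 hour 30 minutes it is 20:00 in Sydney.
Shift by the zone difference: 20:00 − 1:15 = 18:45 on Aug 8 in Eucla.

18:45 on August 8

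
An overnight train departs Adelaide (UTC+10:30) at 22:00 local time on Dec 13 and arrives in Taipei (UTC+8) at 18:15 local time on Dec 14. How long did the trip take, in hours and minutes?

Departure in UTC: 22:00 − 10:30 = 11:30 on Dec 13.
Arrival in UTC: 18:15 − 8:00 = 10:15 on Dec 14.
Elapsed = 10:15 − 11:30 (+1 day) = 22 hours 45 minutes.

22 hours 45 minutes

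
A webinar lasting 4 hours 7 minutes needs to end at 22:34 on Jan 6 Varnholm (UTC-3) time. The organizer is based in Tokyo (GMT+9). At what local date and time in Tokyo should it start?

06:27 on Jan 7

Target end time in UTC: 22:34 + 3:00 = 01:34 on Jan 7.
Subtract 4 hours 7 minutes → start 21:27 UTC on Jan 6.
Tokyo is UTC+9:00: 21:27 + 9:00 = 06:27 on Jan 7.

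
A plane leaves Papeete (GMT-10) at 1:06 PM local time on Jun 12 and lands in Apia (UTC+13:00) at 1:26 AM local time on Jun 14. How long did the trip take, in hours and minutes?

Departure in UTC: 1:06 PM + 10:00 = 11:06 PM on Jun 12.
Arrival in UTC: 1:26 AM − 13:00 = 12:26 PM on Jun 13.
Elapsed = 12:26 PM − 11:06 PM (+1 day) = 13 hours 20 minutes.

13 hours 20 minutes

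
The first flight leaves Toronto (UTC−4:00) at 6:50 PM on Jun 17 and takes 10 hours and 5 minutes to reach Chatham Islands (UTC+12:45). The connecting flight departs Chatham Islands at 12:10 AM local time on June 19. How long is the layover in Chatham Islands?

2 hours 30 minutes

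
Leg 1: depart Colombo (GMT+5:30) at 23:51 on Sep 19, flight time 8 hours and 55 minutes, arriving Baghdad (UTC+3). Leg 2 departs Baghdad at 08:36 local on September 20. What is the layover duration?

2 hours 20 minutes

Convert departure to UTC: 23:51 − 5:30 = 18:21 UTC on Sep 19.
Add 8 hours and 55 minutes flight time → 03:16 UTC (Sep 20).
Baghdad is UTC+3:00, so local arrival = 03:16 + 3:00 = 06:16 on Sep 20.
Layover = 08:36 − 06:16 = 2 hours 20 minutes.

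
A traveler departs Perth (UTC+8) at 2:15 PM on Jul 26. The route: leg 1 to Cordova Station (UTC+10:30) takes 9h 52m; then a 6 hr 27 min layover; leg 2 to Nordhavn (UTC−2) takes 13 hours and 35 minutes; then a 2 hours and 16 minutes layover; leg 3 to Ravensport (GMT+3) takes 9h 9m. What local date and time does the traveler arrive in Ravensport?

Convert departure to UTC: 2:15 PM − 8:00 = 6:15 AM UTC on Jul 26.
Add 9 hours 52 minutes leg 1 → 4:07 PM UTC.
Add 6 hours and 27 minutes layover in Cordova Station → 10:34 PM UTC.
Add 13 hours 35 minutes leg 2 → 12:09 PM UTC (Jul 27).
Add 2 hours 16 minutes layover in Nordhavn → 2:25 PM UTC.
Add 9 hours and 9 minutes leg 3 → 11:34 PM UTC.
Ravensport is UTC+3:00, so local arrival = 11:34 PM + 3:00 = 2:34 AM on Jul 28.

2:34 AM on Jul 28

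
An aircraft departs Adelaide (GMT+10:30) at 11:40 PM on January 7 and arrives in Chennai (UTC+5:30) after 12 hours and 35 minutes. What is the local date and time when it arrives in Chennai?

7:15 AM on January 8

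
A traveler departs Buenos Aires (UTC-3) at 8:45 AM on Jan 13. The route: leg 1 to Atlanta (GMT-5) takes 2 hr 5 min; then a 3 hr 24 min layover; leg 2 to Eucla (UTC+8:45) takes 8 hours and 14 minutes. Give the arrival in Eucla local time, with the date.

Convert departure to UTC: 8:45 AM + 3:00 = 11:45 AM UTC on Jan 13.
Add 2 hours and 5 minutes leg 1 → 1:50 PM UTC.
Add 3 hours and 24 minutes layover in Atlanta → 5:14 PM UTC.
Add 8 hours and 14 minutes leg 2 → 1:28 AM UTC (Jan 14).
Eucla is UTC+8:45, so local arrival = 1:28 AM + 8:45 = 10:13 AM on Jan 14.

10:13 AM on January 14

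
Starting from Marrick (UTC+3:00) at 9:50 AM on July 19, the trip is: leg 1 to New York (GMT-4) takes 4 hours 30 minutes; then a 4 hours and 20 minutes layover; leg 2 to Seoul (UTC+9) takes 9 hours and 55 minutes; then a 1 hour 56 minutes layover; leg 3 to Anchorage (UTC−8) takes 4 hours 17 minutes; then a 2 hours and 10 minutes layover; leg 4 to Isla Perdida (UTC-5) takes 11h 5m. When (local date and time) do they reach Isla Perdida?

4:03 PM on July 20

Convert departure to UTC: 9:50 AM − 3:00 = 6:50 AM UTC on Jul 19.
Add 4 hours 30 minutes leg 1 → 11:20 AM UTC.
Add 4 hours and 20 minutes layover in New York → 3:40 PM UTC.
Add 9 hours 55 minutes leg 2 → 1:35 AM UTC (Jul 20).
Add 1 hour 56 minutes layover in Seoul → 3:31 AM UTC.
Add 4 hours 17 minutes leg 3 → 7:48 AM UTC.
Add 2 hours 10 minutes layover in Anchorage → 9:58 AM UTC.
Add 11 hours and 5 minutes leg 4 → 9:03 PM UTC.
Isla Perdida is UTC−5:00, so local arrival = 9:03 PM − 5:00 = 4:03 PM on Jul 20.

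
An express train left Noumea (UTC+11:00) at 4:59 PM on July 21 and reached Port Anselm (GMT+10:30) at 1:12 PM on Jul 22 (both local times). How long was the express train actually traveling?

Departure in UTC: 4:59 PM − 11:00 = 5:59 AM on Jul 21.
Arrival in UTC: 1:12 PM − 10:30 = 2:42 AM on Jul 22.
Elapsed = 2:42 AM − 5:59 AM (+1 day) = 20 hours 43 minutes.

20 hours 43 minutes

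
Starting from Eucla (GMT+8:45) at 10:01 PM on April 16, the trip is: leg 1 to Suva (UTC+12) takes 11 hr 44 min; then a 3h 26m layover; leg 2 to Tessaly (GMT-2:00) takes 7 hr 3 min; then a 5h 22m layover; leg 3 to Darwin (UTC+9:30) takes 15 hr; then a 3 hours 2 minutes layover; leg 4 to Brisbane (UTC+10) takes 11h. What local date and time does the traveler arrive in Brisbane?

Convert departure to UTC: 10:01 PM − 8:45 = 1:16 PM UTC on Apr 16.
Add 11 hours and 44 minutes leg 1 → 1:00 AM UTC (Apr 17).
Add 3 hours 26 minutes layover in Suva → 4:26 AM UTC.
Add 7 hours 3 minutes leg 2 → 11:29 AM UTC.
Add 5 hours 22 minutes layover in Tessaly → 4:51 PM UTC.
Add 15 hours leg 3 → 7:51 AM UTC (Apr 18).
Add 3 hours 2 minutes layover in Darwin → 10:53 AM UTC.
Add 11 hours leg 4 → 9:53 PM UTC.
Brisbane is UTC+10:00, so local arrival = 9:53 PM + 10:00 = 7:53 AM on Apr 19.

7:53 AM on April 19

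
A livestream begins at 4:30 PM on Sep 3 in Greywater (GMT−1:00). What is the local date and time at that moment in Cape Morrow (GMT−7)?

10:30 AM on September 3

Cape Morrow is 6:00 behind Greywater.
Shift by the zone difference: 4:30 PM − 6:00 = 10:30 AM on Sep 3 in Cape Morrow.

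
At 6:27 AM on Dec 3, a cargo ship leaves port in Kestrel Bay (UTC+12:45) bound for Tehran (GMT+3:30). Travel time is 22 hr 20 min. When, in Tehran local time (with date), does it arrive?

7:32 PM on December 3

Tehran is 9:15 behind Kestrel Bay.
After 22 hours 20 minutes it is 4:47 AM (Dec 4) in Kestrel Bay.
Shift by the zone difference: 4:47 AM − 9:15 = 7:32 PM on Dec 3 in Tehran.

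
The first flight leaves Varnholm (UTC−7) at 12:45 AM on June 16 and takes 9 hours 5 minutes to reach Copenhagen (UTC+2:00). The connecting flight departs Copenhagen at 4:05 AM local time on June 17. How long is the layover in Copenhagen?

Convert departure to UTC: 12:45 AM + 7:00 = 7:45 AM UTC on Jun 16.
Add 9 hours and 5 minutes flight time → 4:50 PM UTC.
Copenhagen is UTC+2:00, so local arrival = 4:50 PM + 2:00 = 6:50 PM on Jun 16.
Layover = 4:05 AM − 6:50 PM (+1 day) = 9 hours 15 minutes.

9 hours 15 minutes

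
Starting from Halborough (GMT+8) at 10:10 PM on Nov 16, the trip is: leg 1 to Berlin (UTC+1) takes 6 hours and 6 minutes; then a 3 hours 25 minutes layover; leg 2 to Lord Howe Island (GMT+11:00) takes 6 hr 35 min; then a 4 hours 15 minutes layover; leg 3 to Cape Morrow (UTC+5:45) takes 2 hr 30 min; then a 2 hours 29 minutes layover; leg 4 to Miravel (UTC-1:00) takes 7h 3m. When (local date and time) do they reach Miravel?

Convert departure to UTC: 10:10 PM − 8:00 = 2:10 PM UTC on Nov 16.
Add 6 hours and 6 minutes leg 1 → 8:16 PM UTC.
Add 3 hours and 25 minutes layover in Berlin → 11:41 PM UTC.
Add 6 hours and 35 minutes leg 2 → 6:16 AM UTC (Nov 17).
Add 4 hours and 15 minutes layover in Lord Howe Island → 10:31 AM UTC.
Add 2 hours and 30 minutes leg 3 → 1:01 PM UTC.
Add 2 hours and 29 minutes layover in Cape Morrow → 3:30 PM UTC.
Add 7 hours 3 minutes leg 4 → 10:33 PM UTC.
Miravel is UTC−1:00, so local arrival = 10:33 PM − 1:00 = 9:33 PM on Nov 17.

9:33 PM on Nov 17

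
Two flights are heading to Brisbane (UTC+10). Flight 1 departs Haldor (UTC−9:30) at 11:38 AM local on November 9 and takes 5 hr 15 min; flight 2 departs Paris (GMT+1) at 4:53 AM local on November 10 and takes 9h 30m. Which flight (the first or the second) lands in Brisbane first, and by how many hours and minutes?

the first, by 11 hours

Flight 1 in UTC: 11:38 AM + 9:30 = 9:08 PM on Nov 9.
+5 hours 15 minutes → arrive 2:23 AM UTC on Nov 10.
Flight 2 in UTC: 4:53 AM − 1:00 = 3:53 AM on Nov 10.
+9 hours and 30 minutes → arrive 1:23 PM UTC on Nov 10.
Flight 1 lands earlier by 11 hours.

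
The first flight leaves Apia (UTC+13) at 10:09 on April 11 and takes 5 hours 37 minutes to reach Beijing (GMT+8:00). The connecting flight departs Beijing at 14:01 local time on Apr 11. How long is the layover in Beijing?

3 hours 15 minutes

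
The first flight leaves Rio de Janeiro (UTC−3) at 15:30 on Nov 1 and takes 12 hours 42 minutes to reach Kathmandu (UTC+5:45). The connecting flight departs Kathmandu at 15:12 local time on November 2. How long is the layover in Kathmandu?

2 hours 15 minutes

Convert departure to UTC: 15:30 + 3:00 = 18:30 UTC on Nov 1.
Add 12 hours and 42 minutes flight time → 07:12 UTC (Nov 2).
Kathmandu is UTC+5:45, so local arrival = 07:12 + 5:45 = 12:57 on Nov 2.
Layover = 15:12 − 12:57 = 2 hours 15 minutes.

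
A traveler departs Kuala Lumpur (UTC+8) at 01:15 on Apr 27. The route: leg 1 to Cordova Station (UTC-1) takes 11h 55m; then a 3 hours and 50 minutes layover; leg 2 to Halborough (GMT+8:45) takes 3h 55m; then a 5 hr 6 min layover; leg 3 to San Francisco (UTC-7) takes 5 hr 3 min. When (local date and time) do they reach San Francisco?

16:04 on April 27

Convert departure to UTC: 01:15 − 8:00 = 17:15 UTC on Apr 26.
Add 11 hours and 55 minutes leg 1 → 05:10 UTC (Apr 27).
Add 3 hours and 50 minutes layover in Cordova Station → 09:00 UTC.
Add 3 hours and 55 minutes leg 2 → 12:55 UTC.
Add 5 hours and 6 minutes layover in Halborough → 18:01 UTC.
Add 5 hours 3 minutes leg 3 → 23:04 UTC.
San Francisco is UTC−7:00, so local arrival = 23:04 − 7:00 = 16:04 on Apr 27.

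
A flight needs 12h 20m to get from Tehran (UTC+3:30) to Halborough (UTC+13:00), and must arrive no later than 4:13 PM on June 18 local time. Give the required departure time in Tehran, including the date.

Target arrival in UTC: 4:13 PM − 13:00 = 3:13 AM on Jun 18.
Subtract 12 hours and 20 minutes → departure 2:53 PM UTC on Jun 17.
Tehran is UTC+3:30: 2:53 PM + 3:30 = 6:23 PM on Jun 17.

6:23 PM on Jun 17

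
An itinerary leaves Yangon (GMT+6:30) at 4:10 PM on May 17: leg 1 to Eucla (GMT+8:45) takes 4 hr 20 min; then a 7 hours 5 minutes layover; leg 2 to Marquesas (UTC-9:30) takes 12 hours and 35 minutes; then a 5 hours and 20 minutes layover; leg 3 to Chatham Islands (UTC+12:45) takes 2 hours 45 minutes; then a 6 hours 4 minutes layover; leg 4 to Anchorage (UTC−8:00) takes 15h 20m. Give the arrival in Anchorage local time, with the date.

7:09 AM on May 19

Convert departure to UTC: 4:10 PM − 6:30 = 9:40 AM UTC on May 17.
Add 4 hours 20 minutes leg 1 → 2:00 PM UTC.
Add 7 hours and 5 minutes layover in Eucla → 9:05 PM UTC.
Add 12 hours 35 minutes leg 2 → 9:40 AM UTC (May 18).
Add 5 hours and 20 minutes layover in Marquesas → 3:00 PM UTC.
Add 2 hours and 45 minutes leg 3 → 5:45 PM UTC.
Add 6 hours and 4 minutes layover in Chatham Islands → 11:49 PM UTC.
Add 15 hours 20 minutes leg 4 → 3:09 PM UTC (May 19).
Anchorage is UTC−8:00, so local arrival = 3:09 PM − 8:00 = 7:09 AM on May 19.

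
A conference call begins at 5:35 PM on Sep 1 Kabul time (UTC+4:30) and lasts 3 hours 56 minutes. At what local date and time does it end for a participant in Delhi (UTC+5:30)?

Delhi is 1:00 ahead of Kabul.
After 3 hours 56 minutes it is 9:31 PM in Kabul.
Shift by the zone difference: 9:31 PM + 1:00 = 10:31 PM on Sep 1 in Delhi.

10:31 PM on Sep 1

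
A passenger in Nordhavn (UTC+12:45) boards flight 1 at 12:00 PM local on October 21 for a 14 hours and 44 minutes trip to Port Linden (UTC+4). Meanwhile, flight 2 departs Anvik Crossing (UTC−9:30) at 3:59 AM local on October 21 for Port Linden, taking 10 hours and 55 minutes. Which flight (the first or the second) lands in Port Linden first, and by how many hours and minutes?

the first, by 10 hours 25 minutes

Flight 1 in UTC: 12:00 PM − 12:45 = 11:15 PM on Oct 20.
+14 hours 44 minutes → arrive 1:59 PM UTC on Oct 21.
Flight 2 in UTC: 3:59 AM + 9:30 = 1:29 PM on Oct 21.
+10 hours and 55 minutes → arrive 12:24 AM UTC on Oct 22.
Flight 1 lands earlier by 10 hours 25 minutes.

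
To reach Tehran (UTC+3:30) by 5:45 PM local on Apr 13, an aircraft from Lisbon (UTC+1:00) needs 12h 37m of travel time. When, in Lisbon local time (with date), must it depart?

2:38 AM on Apr 13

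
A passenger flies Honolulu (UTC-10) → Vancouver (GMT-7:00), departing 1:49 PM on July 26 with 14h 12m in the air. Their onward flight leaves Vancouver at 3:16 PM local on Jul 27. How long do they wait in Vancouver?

8 hours 15 minutes

Convert departure to UTC: 1:49 PM + 10:00 = 11:49 PM UTC on Jul 26.
Add 14 hours and 12 minutes flight time → 2:01 PM UTC (Jul 27).
Vancouver is UTC−7:00, so local arrival = 2:01 PM − 7:00 = 7:01 AM on Jul 27.
Layover = 3:16 PM − 7:01 AM = 8 hours 15 minutes.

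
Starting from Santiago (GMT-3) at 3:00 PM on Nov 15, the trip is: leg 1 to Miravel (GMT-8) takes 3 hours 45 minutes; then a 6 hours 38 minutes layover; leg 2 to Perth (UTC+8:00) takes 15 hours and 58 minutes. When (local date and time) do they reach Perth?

4:21 AM on Nov 17

Convert departure to UTC: 3:00 PM + 3:00 = 6:00 PM UTC on Nov 15.
Add 3 hours 45 minutes leg 1 → 9:45 PM UTC.
Add 6 hours and 38 minutes layover in Miravel → 4:23 AM UTC (Nov 16).
Add 15 hours and 58 minutes leg 2 → 8:21 PM UTC.
Perth is UTC+8:00, so local arrival = 8:21 PM + 8:00 = 4:21 AM on Nov 17.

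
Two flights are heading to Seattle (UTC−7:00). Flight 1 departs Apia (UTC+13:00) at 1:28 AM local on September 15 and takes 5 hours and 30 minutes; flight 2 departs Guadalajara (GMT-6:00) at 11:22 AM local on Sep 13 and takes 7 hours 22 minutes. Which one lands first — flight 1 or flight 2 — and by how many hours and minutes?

the second, by 17 hours 14 minutes

Flight 1 in UTC: 1:28 AM − 13:00 = 12:28 PM on Sep 14.
+5 hours and 30 minutes → arrive 5:58 PM UTC on Sep 14.
Flight 2 in UTC: 11:22 AM + 6:00 = 5:22 PM on Sep 13.
+7 hours 22 minutes → arrive 12:44 AM UTC on Sep 14.
Flight 2 lands earlier by 17 hours 14 minutes.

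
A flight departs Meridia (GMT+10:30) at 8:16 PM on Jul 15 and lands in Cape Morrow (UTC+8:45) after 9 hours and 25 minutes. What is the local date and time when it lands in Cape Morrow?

3:56 AM on July 16

Cape Morrow is 1:45 behind Meridia.
After 9 hours 25 minutes it is 5:41 AM (Jul 16) in Meridia.
Shift by the zone difference: 5:41 AM − 1:45 = 3:56 AM on Jul 16 in Cape Morrow.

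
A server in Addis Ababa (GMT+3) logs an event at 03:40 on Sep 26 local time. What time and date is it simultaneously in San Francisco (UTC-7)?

In UTC: 03:40 − 3:00 = 00:40 on Sep 26.
San Francisco is UTC−7:00: 00:40 − 7:00 = 17:40 on Sep 25.

17:40 on Sep 25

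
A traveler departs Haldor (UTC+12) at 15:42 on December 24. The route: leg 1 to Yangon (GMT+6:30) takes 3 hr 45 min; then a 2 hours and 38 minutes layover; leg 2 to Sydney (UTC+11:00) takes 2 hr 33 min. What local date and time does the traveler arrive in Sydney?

23:38 on Dec 24

Convert departure to UTC: 15:42 − 12:00 = 03:42 UTC on Dec 24.
Add 3 hours 45 minutes leg 1 → 07:27 UTC.
Add 2 hours 38 minutes layover in Yangon → 10:05 UTC.
Add 2 hours 33 minutes leg 2 → 12:38 UTC.
Sydney is UTC+11:00, so local arrival = 12:38 + 11:00 = 23:38 on Dec 24.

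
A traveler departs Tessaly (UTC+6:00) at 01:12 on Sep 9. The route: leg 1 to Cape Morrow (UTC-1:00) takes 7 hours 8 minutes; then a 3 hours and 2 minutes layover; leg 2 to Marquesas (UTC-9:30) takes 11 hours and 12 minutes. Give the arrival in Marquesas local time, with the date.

Convert departure to UTC: 01:12 − 6:00 = 19:12 UTC on Sep 8.
Add 7 hours and 8 minutes leg 1 → 02:20 UTC (Sep 9).
Add 3 hours 2 minutes layover in Cape Morrow → 05:22 UTC.
Add 11 hours and 12 minutes leg 2 → 16:34 UTC.
Marquesas is UTC−9:30, so local arrival = 16:34 − 9:30 = 07:04 on Sep 9.

07:04 on Sep 9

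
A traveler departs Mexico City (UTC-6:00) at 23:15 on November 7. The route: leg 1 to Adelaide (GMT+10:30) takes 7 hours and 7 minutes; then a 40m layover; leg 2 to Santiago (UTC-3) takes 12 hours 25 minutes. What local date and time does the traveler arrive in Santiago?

Convert departure to UTC: 23:15 + 6:00 = 05:15 UTC on Nov 8.
Add 7 hours and 7 minutes leg 1 → 12:22 UTC.
Add 40 minutes layover in Adelaide → 13:02 UTC.
Add 12 hours 25 minutes leg 2 → 01:27 UTC (Nov 9).
Santiago is UTC−3:00, so local arrival = 01:27 − 3:00 = 22:27 on Nov 8.

22:27 on Nov 8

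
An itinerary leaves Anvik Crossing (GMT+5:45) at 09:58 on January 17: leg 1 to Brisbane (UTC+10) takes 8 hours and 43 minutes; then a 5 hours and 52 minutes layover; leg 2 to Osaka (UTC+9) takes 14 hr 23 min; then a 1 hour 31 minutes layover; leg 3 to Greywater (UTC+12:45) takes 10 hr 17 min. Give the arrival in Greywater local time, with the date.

09:44 on January 19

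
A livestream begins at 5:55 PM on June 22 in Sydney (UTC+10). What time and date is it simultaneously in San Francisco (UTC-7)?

San Francisco is 17:00 behind Sydney.
Shift by the zone difference: 5:55 PM − 17:00 = 12:55 AM on Jun 22 in San Francisco.

12:55 AM on Jun 22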